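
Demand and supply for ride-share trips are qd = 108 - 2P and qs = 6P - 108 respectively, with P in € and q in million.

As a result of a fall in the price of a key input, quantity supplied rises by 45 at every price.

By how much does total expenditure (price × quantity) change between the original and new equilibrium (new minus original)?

Initially, 108 - 2P = 6P - 108, so 216 = 8P and P = 27, q = 54.
After the shift, demand is qd = 108 - 2P and supply is qs = 6P - 63.
Clearing the new market: 108 - 2P = 6P - 63, so P = 21.375 and q = 65.25.
Expenditure moves from 27×54 = 1458 to 21.375×65.25 = 1394.71875; change = -63.28125.

-63.28125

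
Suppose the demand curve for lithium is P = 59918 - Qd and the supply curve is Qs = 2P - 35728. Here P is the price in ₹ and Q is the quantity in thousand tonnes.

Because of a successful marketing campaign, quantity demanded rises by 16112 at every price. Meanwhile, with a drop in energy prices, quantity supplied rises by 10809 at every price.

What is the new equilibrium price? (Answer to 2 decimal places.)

Initially, 59918 - P = 2P - 35728, so 95646 = 3P and P = 31882, Q = 28036.
The new curves are Qd = 76030 - P (demand) and Qs = 2P - 24919 (supply).
Clearing the new market: 76030 - P = 2P - 24919, so P = 100949/3 ≈ 33649.6667 and Q = 127141/3 ≈ 42380.3333.

33649.67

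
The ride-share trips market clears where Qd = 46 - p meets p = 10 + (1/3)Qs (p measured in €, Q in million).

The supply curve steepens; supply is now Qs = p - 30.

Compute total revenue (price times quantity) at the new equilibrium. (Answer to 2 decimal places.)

Before the shock: 46 - p = 3p - 30 ⇒ 76 = 4p ⇒ p = 19, Q = 27.
With the change applied: demand Qd = 46 - p, supply Qs = p - 30.
Equate the new curves: 46 - p = p - 30, giving 76 = 2p, p = 38, Q = 8.
New expenditure = 38 × 8 = 304.00.

304.00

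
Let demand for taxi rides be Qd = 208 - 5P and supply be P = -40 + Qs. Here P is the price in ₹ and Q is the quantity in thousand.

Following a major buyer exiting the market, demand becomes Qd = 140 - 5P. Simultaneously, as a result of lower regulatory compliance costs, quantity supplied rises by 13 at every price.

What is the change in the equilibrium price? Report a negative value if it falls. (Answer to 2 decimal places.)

Original equilibrium: 208 - 5P = P + 40 gives 168 = 6P, so P = 28 and Q = 68.
The new curves are Qd = 140 - 5P (demand) and Qs = P + 53 (supply).
Equate the new curves: 140 - 5P = P + 53, giving 87 = 6P, P = 14.5, Q = 67.5.
ΔP = 14.5 − 28 = -13.50.

-13.50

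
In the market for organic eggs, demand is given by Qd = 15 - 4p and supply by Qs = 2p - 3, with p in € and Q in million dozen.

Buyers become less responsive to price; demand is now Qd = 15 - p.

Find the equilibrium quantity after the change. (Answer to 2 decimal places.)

9.00

Initially, 15 - 4p = 2p - 3, so 18 = 6p and p = 3, Q = 3.
The new curves are Qd = 15 - p (demand) and Qs = 2p - 3 (supply).
Setting them equal: 15 - p = 2p - 3 → 18 = 3p, so p = 6 and Q = 9.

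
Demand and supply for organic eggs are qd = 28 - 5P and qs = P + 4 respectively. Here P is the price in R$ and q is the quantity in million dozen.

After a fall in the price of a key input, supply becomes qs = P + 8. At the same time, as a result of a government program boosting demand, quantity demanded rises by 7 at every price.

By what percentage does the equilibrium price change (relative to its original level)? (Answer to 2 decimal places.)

Before the shock: 28 - 5P = P + 4 ⇒ 24 = 6P ⇒ P = 4, q = 8.
The shock moves the curves to qd = 35 - 5P and qs = P + 8.
Setting them equal: 35 - 5P = P + 8 → 27 = 6P, so P = 4.5 and q = 12.5.
%ΔP = (4.5 − 4) / 4 × 100 = +12.50%.

+12.50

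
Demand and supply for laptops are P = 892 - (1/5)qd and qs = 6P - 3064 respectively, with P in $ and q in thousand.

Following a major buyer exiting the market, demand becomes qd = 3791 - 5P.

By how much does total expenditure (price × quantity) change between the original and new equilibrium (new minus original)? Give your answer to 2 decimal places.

Original equilibrium: 4460 - 5P = 6P - 3064 gives 7524 = 11P, so P = 684 and q = 1040.
With the change applied: demand qd = 3791 - 5P, supply qs = 6P - 3064.
New equilibrium: 3791 - 5P = 6P - 3064 ⇒ 6855 = 11P ⇒ P = 6855/11 ≈ 623.1818, q = 7426/11 ≈ 675.0909.
Expenditure moves from 684×1040 = 711360 to 623.1818×675.0909 = 420704.3802; change = -290655.62.

-290655.62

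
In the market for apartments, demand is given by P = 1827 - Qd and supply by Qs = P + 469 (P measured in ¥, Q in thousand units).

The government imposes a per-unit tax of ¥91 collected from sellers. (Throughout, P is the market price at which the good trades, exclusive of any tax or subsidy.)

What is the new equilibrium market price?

Solve the original market: 1827 - P = P + 469, hence P = 679 and Q = 1148.
Since sellers keep the price net of the tax, the effective supply curve becomes Qs = P + 378.
Clearing the new market: 1827 - P = P + 378, so P = 724.5 and Q = 1102.5.

724.5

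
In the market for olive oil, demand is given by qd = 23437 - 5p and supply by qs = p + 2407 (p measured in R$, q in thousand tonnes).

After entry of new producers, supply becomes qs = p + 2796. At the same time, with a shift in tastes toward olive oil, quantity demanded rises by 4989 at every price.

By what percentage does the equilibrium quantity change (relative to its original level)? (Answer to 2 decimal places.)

Initially, 23437 - 5p = p + 2407, so 21030 = 6p and p = 3505, q = 5912.
After the shift, demand is qd = 28426 - 5p and supply is qs = p + 2796.
Setting them equal: 28426 - 5p = p + 2796 → 25630 = 6p, so p = 12815/3 ≈ 4271.6667 and q = 21203/3 ≈ 7067.6667.
%Δq = (7067.6667 − 5912) / 5912 × 100 = +19.55%.

+19.55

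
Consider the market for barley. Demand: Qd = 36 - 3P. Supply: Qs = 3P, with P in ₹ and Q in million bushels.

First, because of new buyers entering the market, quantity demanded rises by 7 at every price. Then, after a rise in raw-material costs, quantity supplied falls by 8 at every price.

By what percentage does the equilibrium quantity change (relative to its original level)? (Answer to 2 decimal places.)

Before the shock: 36 - 3P = 3P ⇒ 36 = 6P ⇒ P = 6, Q = 18.
With the change applied: demand Qd = 43 - 3P, supply Qs = 3P - 8.
New equilibrium: 43 - 3P = 3P - 8 ⇒ 51 = 6P ⇒ P = 8.5, Q = 17.5.
%ΔQ = (17.5 − 18) / 18 × 100 = -2.78%.

-2.78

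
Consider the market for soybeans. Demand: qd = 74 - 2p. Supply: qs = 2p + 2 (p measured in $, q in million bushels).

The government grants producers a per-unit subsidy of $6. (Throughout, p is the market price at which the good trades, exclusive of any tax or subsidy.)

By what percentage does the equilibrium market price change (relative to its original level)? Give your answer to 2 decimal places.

Before the shock: 74 - 2p = 2p + 2 ⇒ 72 = 4p ⇒ p = 18, q = 38.
Since sellers receive the price plus the subsidy, the effective supply curve becomes qs = 2p + 14.
New equilibrium: 74 - 2p = 2p + 14 ⇒ 60 = 4p ⇒ p = 15, q = 44.
%Δp = (15 − 18) / 18 × 100 = -16.67%.

-16.67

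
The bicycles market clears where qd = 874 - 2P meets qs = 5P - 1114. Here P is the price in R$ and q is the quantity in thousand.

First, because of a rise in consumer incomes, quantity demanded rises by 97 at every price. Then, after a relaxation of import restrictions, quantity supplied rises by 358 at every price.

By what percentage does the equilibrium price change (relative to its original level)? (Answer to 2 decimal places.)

-13.13

Initially, 874 - 2P = 5P - 1114, so 1988 = 7P and P = 284, q = 306.
With the change applied: demand qd = 971 - 2P, supply qs = 5P - 756.
Clearing the new market: 971 - 2P = 5P - 756, so P = 1727/7 ≈ 246.7143 and q = 3343/7 ≈ 477.5714.
%ΔP = (246.7143 − 284) / 284 × 100 = -13.13%.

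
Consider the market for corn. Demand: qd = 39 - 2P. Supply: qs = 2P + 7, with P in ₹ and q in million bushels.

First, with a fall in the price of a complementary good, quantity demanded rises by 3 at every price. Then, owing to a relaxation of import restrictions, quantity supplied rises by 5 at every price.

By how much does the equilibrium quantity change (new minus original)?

+4

Initially, 39 - 2P = 2P + 7, so 32 = 4P and P = 8, q = 23.
With the change applied: demand qd = 42 - 2P, supply qs = 2P + 12.
Equate the new curves: 42 - 2P = 2P + 12, giving 30 = 4P, P = 7.5, q = 27.
Δq = 27 − 23 = +4.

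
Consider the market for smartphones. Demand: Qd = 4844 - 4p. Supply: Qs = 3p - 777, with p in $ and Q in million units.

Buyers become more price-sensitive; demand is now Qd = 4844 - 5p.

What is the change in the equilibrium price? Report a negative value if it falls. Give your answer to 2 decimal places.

-100.38

Original equilibrium: 4844 - 4p = 3p - 777 gives 5621 = 7p, so p = 803 and Q = 1632.
After the shift, demand is Qd = 4844 - 5p and supply is Qs = 3p - 777.
Equate the new curves: 4844 - 5p = 3p - 777, giving 5621 = 8p, p = 702.625, Q = 1330.875.
Δp = 702.625 − 803 = -100.38.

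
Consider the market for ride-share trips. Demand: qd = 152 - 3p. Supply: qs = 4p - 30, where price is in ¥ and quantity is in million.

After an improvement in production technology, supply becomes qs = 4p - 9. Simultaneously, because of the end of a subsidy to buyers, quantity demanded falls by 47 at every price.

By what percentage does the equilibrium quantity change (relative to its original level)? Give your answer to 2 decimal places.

-24.13

Original equilibrium: 152 - 3p = 4p - 30 gives 182 = 7p, so p = 26 and q = 74.
After the shift, demand is qd = 105 - 3p and supply is qs = 4p - 9.
Equate the new curves: 105 - 3p = 4p - 9, giving 114 = 7p, p = 114/7 ≈ 16.2857, q = 393/7 ≈ 56.1429.
%Δq = (56.1429 − 74) / 74 × 100 = -24.13%.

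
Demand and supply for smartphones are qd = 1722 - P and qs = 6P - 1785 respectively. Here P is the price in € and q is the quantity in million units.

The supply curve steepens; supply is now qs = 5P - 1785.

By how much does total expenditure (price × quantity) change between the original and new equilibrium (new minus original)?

Solve the original market: 1722 - P = 6P - 1785, hence P = 501 and q = 1221.
The shock moves the curves to qd = 1722 - P and qs = 5P - 1785.
New equilibrium: 1722 - P = 5P - 1785 ⇒ 3507 = 6P ⇒ P = 584.5, q = 1137.5.
Expenditure moves from 501×1221 = 611721 to 584.5×1137.5 = 664868.75; change = +53147.75.

+53147.75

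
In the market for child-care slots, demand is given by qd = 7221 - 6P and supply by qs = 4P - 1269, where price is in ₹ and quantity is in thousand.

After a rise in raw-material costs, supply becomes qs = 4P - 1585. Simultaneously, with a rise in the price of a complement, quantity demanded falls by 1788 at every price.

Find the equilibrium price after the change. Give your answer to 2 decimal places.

701.80

Original equilibrium: 7221 - 6P = 4P - 1269 gives 8490 = 10P, so P = 849 and q = 2127.
With the change applied: demand qd = 5433 - 6P, supply qs = 4P - 1585.
Setting them equal: 5433 - 6P = 4P - 1585 → 7018 = 10P, so P = 701.8 and q = 1222.2.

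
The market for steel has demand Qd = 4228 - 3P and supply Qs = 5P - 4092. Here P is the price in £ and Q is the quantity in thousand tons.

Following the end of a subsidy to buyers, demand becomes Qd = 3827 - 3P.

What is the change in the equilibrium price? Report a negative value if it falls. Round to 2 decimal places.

-50.13

Original equilibrium: 4228 - 3P = 5P - 4092 gives 8320 = 8P, so P = 1040 and Q = 1108.
The shock moves the curves to Qd = 3827 - 3P and Qs = 5P - 4092.
Setting them equal: 3827 - 3P = 5P - 4092 → 7919 = 8P, so P = 989.875 and Q = 857.375.
ΔP = 989.875 − 1040 = -50.13.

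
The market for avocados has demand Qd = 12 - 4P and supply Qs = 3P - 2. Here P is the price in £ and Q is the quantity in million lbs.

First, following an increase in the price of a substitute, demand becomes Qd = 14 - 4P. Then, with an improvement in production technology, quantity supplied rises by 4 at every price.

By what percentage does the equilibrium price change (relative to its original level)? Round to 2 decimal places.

Original equilibrium: 12 - 4P = 3P - 2 gives 14 = 7P, so P = 2 and Q = 4.
With the change applied: demand Qd = 14 - 4P, supply Qs = 3P + 2.
Clearing the new market: 14 - 4P = 3P + 2, so P = 12/7 ≈ 1.7143 and Q = 50/7 ≈ 7.1429.
%ΔP = (1.7143 − 2) / 2 × 100 = -14.29%.

-14.29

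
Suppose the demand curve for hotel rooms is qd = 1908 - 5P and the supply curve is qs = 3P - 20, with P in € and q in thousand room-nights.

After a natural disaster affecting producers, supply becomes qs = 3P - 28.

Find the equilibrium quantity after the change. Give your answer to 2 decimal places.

698.00

Initially, 1908 - 5P = 3P - 20, so 1928 = 8P and P = 241, q = 703.
With the change applied: demand qd = 1908 - 5P, supply qs = 3P - 28.
Setting them equal: 1908 - 5P = 3P - 28 → 1936 = 8P, so P = 242 and q = 698.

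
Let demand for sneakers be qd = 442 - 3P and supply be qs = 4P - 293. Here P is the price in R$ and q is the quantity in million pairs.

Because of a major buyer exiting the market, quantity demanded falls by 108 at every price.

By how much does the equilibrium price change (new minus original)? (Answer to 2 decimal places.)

-15.43

Before the shock: 442 - 3P = 4P - 293 ⇒ 735 = 7P ⇒ P = 105, q = 127.
With the change applied: demand qd = 334 - 3P, supply qs = 4P - 293.
New equilibrium: 334 - 3P = 4P - 293 ⇒ 627 = 7P ⇒ P = 627/7 ≈ 89.5714, q = 457/7 ≈ 65.2857.
ΔP = 89.5714 − 105 = -15.43.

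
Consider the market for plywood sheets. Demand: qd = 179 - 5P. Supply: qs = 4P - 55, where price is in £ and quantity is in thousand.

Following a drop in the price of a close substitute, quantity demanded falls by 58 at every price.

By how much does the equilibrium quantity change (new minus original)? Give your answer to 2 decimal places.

-25.78

Solve the original market: 179 - 5P = 4P - 55, hence P = 26 and q = 49.
The new curves are qd = 121 - 5P (demand) and qs = 4P - 55 (supply).
New equilibrium: 121 - 5P = 4P - 55 ⇒ 176 = 9P ⇒ P = 176/9 ≈ 19.5556, q = 209/9 ≈ 23.2222.
Δq = 23.2222 − 49 = -25.78.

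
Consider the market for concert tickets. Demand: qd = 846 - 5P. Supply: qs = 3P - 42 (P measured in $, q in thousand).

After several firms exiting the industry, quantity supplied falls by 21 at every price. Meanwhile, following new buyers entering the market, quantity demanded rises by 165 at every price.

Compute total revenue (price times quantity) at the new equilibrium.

45611.4375

Initially, 846 - 5P = 3P - 42, so 888 = 8P and P = 111, q = 291.
The new curves are qd = 1011 - 5P (demand) and qs = 3P - 63 (supply).
Equate the new curves: 1011 - 5P = 3P - 63, giving 1074 = 8P, P = 134.25, q = 339.75.
New expenditure = 134.25 × 339.75 = 45611.4375.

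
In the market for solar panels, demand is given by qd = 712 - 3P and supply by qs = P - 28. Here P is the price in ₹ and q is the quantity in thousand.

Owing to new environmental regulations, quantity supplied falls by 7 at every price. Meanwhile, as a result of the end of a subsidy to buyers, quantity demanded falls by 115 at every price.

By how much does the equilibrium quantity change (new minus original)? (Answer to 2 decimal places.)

Original equilibrium: 712 - 3P = P - 28 gives 740 = 4P, so P = 185 and q = 157.
The new curves are qd = 597 - 3P (demand) and qs = P - 35 (supply).
Clearing the new market: 597 - 3P = P - 35, so P = 158 and q = 123.
Δq = 123 − 157 = -34.00.

-34.00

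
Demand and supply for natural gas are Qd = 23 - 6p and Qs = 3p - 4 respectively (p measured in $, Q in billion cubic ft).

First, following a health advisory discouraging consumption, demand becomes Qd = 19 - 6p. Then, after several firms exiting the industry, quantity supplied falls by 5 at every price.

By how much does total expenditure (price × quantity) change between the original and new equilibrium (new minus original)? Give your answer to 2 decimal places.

-13.96

Solve the original market: 23 - 6p = 3p - 4, hence p = 3 and Q = 5.
The new curves are Qd = 19 - 6p (demand) and Qs = 3p - 9 (supply).
Setting them equal: 19 - 6p = 3p - 9 → 28 = 9p, so p = 28/9 ≈ 3.1111 and Q = 1/3 ≈ 0.3333.
Expenditure moves from 3×5 = 15 to 3.1111×0.3333 = 1.0370; change = -13.96.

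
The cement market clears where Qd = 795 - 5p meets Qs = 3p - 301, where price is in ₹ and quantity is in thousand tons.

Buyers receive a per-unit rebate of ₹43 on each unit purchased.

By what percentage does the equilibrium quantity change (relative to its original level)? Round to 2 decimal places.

Before the shock: 795 - 5p = 3p - 301 ⇒ 1096 = 8p ⇒ p = 137, Q = 110.
Since buyers' out-of-pocket price is the market price minus the rebate, the effective demand curve becomes Qd = 1010 - 5p.
Setting them equal: 1010 - 5p = 3p - 301 → 1311 = 8p, so p = 163.875 and Q = 190.625.
%ΔQ = (190.625 − 110) / 110 × 100 = +73.30%.

+73.30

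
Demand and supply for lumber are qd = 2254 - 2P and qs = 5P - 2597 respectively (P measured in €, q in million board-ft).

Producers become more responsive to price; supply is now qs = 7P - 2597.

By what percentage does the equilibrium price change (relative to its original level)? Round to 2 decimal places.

Original equilibrium: 2254 - 2P = 5P - 2597 gives 4851 = 7P, so P = 693 and q = 868.
With the change applied: demand qd = 2254 - 2P, supply qs = 7P - 2597.
Equate the new curves: 2254 - 2P = 7P - 2597, giving 4851 = 9P, P = 539, q = 1176.
%ΔP = (539 − 693) / 693 × 100 = -22.22%.

-22.22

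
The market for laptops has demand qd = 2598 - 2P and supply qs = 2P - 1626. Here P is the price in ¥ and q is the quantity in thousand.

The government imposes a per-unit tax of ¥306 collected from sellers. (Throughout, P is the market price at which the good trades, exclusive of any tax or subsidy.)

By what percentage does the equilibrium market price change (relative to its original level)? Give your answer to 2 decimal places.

+14.49

Initially, 2598 - 2P = 2P - 1626, so 4224 = 4P and P = 1056, q = 486.
Since sellers keep the price net of the tax, the effective supply curve becomes qs = 2P - 2238.
Equate the new curves: 2598 - 2P = 2P - 2238, giving 4836 = 4P, P = 1209, q = 180.
%ΔP = (1209 − 1056) / 1056 × 100 = +14.49%.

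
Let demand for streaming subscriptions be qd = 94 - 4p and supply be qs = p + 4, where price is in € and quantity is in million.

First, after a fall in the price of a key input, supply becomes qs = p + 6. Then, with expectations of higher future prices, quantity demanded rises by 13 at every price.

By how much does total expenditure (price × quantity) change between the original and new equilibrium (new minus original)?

Solve the original market: 94 - 4p = p + 4, hence p = 18 and q = 22.
After the shift, demand is qd = 107 - 4p and supply is qs = p + 6.
Setting them equal: 107 - 4p = p + 6 → 101 = 5p, so p = 20.2 and q = 26.2.
Expenditure moves from 18×22 = 396 to 20.2×26.2 = 529.24; change = +133.24.

+133.24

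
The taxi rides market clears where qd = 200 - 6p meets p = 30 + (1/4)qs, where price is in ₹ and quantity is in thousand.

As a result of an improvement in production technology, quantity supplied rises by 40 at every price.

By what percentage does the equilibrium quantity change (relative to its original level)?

Solve the original market: 200 - 6p = 4p - 120, hence p = 32 and q = 8.
After the shift, demand is qd = 200 - 6p and supply is qs = 4p - 80.
Equate the new curves: 200 - 6p = 4p - 80, giving 280 = 10p, p = 28, q = 32.
%Δq = (32 − 8) / 8 × 100 = +300%.

+300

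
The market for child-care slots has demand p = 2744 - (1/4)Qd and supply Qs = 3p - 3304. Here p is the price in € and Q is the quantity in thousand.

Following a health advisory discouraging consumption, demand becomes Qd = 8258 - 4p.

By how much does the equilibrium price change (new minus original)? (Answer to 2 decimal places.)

-388.29

Original equilibrium: 10976 - 4p = 3p - 3304 gives 14280 = 7p, so p = 2040 and Q = 2816.
After the shift, demand is Qd = 8258 - 4p and supply is Qs = 3p - 3304.
Clearing the new market: 8258 - 4p = 3p - 3304, so p = 11562/7 ≈ 1651.7143 and Q = 11558/7 ≈ 1651.1429.
Δp = 1651.7143 − 2040 = -388.29.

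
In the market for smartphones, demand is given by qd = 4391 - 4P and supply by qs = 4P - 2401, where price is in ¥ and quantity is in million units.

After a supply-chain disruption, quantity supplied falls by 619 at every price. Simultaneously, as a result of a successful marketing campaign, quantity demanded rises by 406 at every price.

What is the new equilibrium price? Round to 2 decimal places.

977.13

Original equilibrium: 4391 - 4P = 4P - 2401 gives 6792 = 8P, so P = 849 and q = 995.
With the change applied: demand qd = 4797 - 4P, supply qs = 4P - 3020.
Setting them equal: 4797 - 4P = 4P - 3020 → 7817 = 8P, so P = 977.125 and q = 888.5.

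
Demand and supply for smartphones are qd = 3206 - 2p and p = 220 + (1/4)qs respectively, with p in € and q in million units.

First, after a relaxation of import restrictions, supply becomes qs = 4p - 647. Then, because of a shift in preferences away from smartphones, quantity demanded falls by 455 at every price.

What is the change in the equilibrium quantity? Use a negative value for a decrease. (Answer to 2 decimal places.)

Original equilibrium: 3206 - 2p = 4p - 880 gives 4086 = 6p, so p = 681 and q = 1844.
After the shift, demand is qd = 2751 - 2p and supply is qs = 4p - 647.
Setting them equal: 2751 - 2p = 4p - 647 → 3398 = 6p, so p = 1699/3 ≈ 566.3333 and q = 4855/3 ≈ 1618.3333.
Δq = 1618.3333 − 1844 = -225.67.

-225.67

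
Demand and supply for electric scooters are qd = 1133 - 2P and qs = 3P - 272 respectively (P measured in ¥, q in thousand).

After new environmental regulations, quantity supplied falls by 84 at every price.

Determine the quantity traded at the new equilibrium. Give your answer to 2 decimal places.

537.40

Solve the original market: 1133 - 2P = 3P - 272, hence P = 281 and q = 571.
With the change applied: demand qd = 1133 - 2P, supply qs = 3P - 356.
Clearing the new market: 1133 - 2P = 3P - 356, so P = 297.8 and q = 537.4.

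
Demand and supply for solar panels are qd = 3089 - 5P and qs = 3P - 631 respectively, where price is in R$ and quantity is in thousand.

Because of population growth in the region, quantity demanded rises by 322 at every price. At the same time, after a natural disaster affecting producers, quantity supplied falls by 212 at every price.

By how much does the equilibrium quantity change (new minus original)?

Solve the original market: 3089 - 5P = 3P - 631, hence P = 465 and q = 764.
The new curves are qd = 3411 - 5P (demand) and qs = 3P - 843 (supply).
Clearing the new market: 3411 - 5P = 3P - 843, so P = 531.75 and q = 752.25.
Δq = 752.25 − 764 = -11.75.

-11.75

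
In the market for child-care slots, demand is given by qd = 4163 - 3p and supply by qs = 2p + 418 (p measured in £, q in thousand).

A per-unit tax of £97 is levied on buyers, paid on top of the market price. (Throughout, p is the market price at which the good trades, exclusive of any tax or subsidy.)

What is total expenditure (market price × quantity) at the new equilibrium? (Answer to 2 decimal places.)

Before the shock: 4163 - 3p = 2p + 418 ⇒ 3745 = 5p ⇒ p = 749, q = 1916.
Since buyers pay the price plus the tax, the effective demand curve becomes qd = 3872 - 3p.
New equilibrium: 3872 - 3p = 2p + 418 ⇒ 3454 = 5p ⇒ p = 690.8, q = 1799.6.
New expenditure = 690.8 × 1799.6 = 1243163.68.

1243163.68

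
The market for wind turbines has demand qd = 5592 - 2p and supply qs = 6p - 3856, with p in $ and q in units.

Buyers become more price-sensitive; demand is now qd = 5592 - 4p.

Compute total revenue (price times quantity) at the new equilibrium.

1712733.44

Before the shock: 5592 - 2p = 6p - 3856 ⇒ 9448 = 8p ⇒ p = 1181, q = 3230.
After the shift, demand is qd = 5592 - 4p and supply is qs = 6p - 3856.
New equilibrium: 5592 - 4p = 6p - 3856 ⇒ 9448 = 10p ⇒ p = 944.8, q = 1812.8.
New expenditure = 944.8 × 1812.8 = 1712733.44.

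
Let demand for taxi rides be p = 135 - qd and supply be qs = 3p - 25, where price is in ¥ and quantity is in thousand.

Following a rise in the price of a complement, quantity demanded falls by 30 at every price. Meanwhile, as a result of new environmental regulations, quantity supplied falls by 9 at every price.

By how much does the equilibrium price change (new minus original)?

Solve the original market: 135 - p = 3p - 25, hence p = 40 and q = 95.
With the change applied: demand qd = 105 - p, supply qs = 3p - 34.
Clearing the new market: 105 - p = 3p - 34, so p = 34.75 and q = 70.25.
Δp = 34.75 − 40 = -5.25.

-5.25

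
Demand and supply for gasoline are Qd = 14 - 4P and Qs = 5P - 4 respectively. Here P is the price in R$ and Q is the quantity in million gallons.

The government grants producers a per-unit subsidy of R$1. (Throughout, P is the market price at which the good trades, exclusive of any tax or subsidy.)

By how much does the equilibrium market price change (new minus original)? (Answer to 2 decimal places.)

Solve the original market: 14 - 4P = 5P - 4, hence P = 2 and Q = 6.
Since sellers receive the price plus the subsidy, the effective supply curve becomes Qs = 5P + 1.
Setting them equal: 14 - 4P = 5P + 1 → 13 = 9P, so P = 13/9 ≈ 1.4444 and Q = 74/9 ≈ 8.2222.
ΔP = 1.4444 − 2 = -0.56.

-0.56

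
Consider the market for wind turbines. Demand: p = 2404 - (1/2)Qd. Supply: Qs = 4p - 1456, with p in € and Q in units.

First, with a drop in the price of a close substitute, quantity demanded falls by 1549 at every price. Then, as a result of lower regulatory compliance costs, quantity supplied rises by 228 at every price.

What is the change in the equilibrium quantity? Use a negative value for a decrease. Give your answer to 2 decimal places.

-956.67

Before the shock: 4808 - 2p = 4p - 1456 ⇒ 6264 = 6p ⇒ p = 1044, Q = 2720.
The shock moves the curves to Qd = 3259 - 2p and Qs = 4p - 1228.
Equate the new curves: 3259 - 2p = 4p - 1228, giving 4487 = 6p, p = 4487/6 ≈ 747.8333, Q = 5290/3 ≈ 1763.3333.
ΔQ = 1763.3333 − 2720 = -956.67.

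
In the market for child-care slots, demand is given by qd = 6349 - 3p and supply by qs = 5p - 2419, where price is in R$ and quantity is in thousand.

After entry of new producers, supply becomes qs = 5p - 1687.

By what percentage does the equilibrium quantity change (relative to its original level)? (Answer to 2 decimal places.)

Initially, 6349 - 3p = 5p - 2419, so 8768 = 8p and p = 1096, q = 3061.
With the change applied: demand qd = 6349 - 3p, supply qs = 5p - 1687.
Equate the new curves: 6349 - 3p = 5p - 1687, giving 8036 = 8p, p = 1004.5, q = 3335.5.
%Δq = (3335.5 − 3061) / 3061 × 100 = +8.97%.

+8.97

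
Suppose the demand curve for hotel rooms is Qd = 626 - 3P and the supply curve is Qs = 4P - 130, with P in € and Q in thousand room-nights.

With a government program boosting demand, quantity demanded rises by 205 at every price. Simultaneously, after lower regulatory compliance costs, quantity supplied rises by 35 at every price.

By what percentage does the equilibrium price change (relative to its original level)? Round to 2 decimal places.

Original equilibrium: 626 - 3P = 4P - 130 gives 756 = 7P, so P = 108 and Q = 302.
With the change applied: demand Qd = 831 - 3P, supply Qs = 4P - 95.
Equate the new curves: 831 - 3P = 4P - 95, giving 926 = 7P, P = 926/7 ≈ 132.2857, Q = 3039/7 ≈ 434.1429.
%ΔP = (132.2857 − 108) / 108 × 100 = +22.49%.

+22.49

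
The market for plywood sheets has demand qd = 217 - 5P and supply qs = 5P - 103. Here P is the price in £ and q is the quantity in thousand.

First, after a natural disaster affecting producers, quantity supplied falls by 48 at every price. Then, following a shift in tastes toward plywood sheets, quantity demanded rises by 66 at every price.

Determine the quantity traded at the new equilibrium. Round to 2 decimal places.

66.00

Original equilibrium: 217 - 5P = 5P - 103 gives 320 = 10P, so P = 32 and q = 57.
After the shift, demand is qd = 283 - 5P and supply is qs = 5P - 151.
Clearing the new market: 283 - 5P = 5P - 151, so P = 43.4 and q = 66.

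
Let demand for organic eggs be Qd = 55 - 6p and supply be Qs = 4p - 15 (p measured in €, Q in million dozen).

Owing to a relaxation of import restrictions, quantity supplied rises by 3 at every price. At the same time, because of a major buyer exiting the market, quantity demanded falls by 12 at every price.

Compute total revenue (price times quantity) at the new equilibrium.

Before the shock: 55 - 6p = 4p - 15 ⇒ 70 = 10p ⇒ p = 7, Q = 13.
With the change applied: demand Qd = 43 - 6p, supply Qs = 4p - 12.
Clearing the new market: 43 - 6p = 4p - 12, so p = 5.5 and Q = 10.
New expenditure = 5.5 × 10 = 55.

55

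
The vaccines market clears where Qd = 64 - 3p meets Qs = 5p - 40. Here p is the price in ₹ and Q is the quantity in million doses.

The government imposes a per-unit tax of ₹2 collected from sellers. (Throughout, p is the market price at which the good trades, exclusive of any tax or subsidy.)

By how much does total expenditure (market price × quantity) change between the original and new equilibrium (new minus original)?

Original equilibrium: 64 - 3p = 5p - 40 gives 104 = 8p, so p = 13 and Q = 25.
Since sellers keep the price net of the tax, the effective supply curve becomes Qs = 5p - 50.
Clearing the new market: 64 - 3p = 5p - 50, so p = 14.25 and Q = 21.25.
Expenditure moves from 13×25 = 325 to 14.25×21.25 = 302.8125; change = -22.1875.

-22.1875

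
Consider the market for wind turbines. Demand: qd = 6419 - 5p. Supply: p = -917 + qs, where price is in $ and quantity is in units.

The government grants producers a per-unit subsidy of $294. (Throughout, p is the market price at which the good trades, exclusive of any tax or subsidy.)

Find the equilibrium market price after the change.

Initially, 6419 - 5p = p + 917, so 5502 = 6p and p = 917, q = 1834.
Since sellers receive the price plus the subsidy, the effective supply curve becomes qs = p + 1211.
Clearing the new market: 6419 - 5p = p + 1211, so p = 868 and q = 2079.

868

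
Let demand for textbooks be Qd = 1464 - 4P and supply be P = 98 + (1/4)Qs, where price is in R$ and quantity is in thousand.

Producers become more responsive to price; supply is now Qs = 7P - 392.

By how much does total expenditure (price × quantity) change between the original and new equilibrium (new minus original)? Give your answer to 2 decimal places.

Initially, 1464 - 4P = 4P - 392, so 1856 = 8P and P = 232, Q = 536.
The new curves are Qd = 1464 - 4P (demand) and Qs = 7P - 392 (supply).
Setting them equal: 1464 - 4P = 7P - 392 → 1856 = 11P, so P = 1856/11 ≈ 168.7273 and Q = 8680/11 ≈ 789.0909.
Expenditure moves from 232×536 = 124352 to 168.7273×789.0909 = 133141.1570; change = +8789.16.

+8789.16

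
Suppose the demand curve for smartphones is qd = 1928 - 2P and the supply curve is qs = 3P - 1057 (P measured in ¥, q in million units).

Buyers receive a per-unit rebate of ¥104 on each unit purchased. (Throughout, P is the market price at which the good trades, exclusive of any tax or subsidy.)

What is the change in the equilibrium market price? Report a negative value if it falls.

Original equilibrium: 1928 - 2P = 3P - 1057 gives 2985 = 5P, so P = 597 and q = 734.
Since buyers' out-of-pocket price is the market price minus the rebate, the effective demand curve becomes qd = 2136 - 2P.
Setting them equal: 2136 - 2P = 3P - 1057 → 3193 = 5P, so P = 638.6 and q = 858.8.
ΔP = 638.6 − 597 = +41.6.

+41.6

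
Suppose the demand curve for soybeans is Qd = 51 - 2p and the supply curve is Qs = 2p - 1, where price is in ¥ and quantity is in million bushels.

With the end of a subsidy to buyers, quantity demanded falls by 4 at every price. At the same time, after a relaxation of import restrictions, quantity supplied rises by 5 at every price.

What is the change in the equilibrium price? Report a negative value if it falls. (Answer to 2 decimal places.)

-2.25

Initially, 51 - 2p = 2p - 1, so 52 = 4p and p = 13, Q = 25.
After the shift, demand is Qd = 47 - 2p and supply is Qs = 2p + 4.
Setting them equal: 47 - 2p = 2p + 4 → 43 = 4p, so p = 10.75 and Q = 25.5.
Δp = 10.75 − 13 = -2.25.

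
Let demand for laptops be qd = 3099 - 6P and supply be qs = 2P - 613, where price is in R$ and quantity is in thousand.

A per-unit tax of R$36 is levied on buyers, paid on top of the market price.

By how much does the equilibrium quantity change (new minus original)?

-54

Solve the original market: 3099 - 6P = 2P - 613, hence P = 464 and q = 315.
Since buyers pay the price plus the tax, the effective demand curve becomes qd = 2883 - 6P.
Setting them equal: 2883 - 6P = 2P - 613 → 3496 = 8P, so P = 437 and q = 261.
Δq = 261 − 315 = -54.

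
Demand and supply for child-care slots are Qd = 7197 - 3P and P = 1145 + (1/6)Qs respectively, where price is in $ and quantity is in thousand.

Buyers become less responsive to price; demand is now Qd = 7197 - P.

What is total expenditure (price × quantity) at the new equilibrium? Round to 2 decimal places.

Initially, 7197 - 3P = 6P - 6870, so 14067 = 9P and P = 1563, Q = 2508.
The shock moves the curves to Qd = 7197 - P and Qs = 6P - 6870.
Clearing the new market: 7197 - P = 6P - 6870, so P = 14067/7 ≈ 2009.5714 and Q = 36312/7 ≈ 5187.4286.
New expenditure = 2009.5714 × 5187.4286 = 10424508.24.

10424508.24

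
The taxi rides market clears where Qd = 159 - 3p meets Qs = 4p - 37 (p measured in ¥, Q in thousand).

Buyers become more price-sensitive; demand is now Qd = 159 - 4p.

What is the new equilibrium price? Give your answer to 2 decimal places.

Initially, 159 - 3p = 4p - 37, so 196 = 7p and p = 28, Q = 75.
The shock moves the curves to Qd = 159 - 4p and Qs = 4p - 37.
Setting them equal: 159 - 4p = 4p - 37 → 196 = 8p, so p = 24.5 and Q = 61.

24.50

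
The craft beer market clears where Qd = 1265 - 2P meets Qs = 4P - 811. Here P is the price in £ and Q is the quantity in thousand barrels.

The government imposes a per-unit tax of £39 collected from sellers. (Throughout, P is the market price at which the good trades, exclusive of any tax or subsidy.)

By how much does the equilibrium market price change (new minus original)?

Original equilibrium: 1265 - 2P = 4P - 811 gives 2076 = 6P, so P = 346 and Q = 573.
Since sellers keep the price net of the tax, the effective supply curve becomes Qs = 4P - 967.
Setting them equal: 1265 - 2P = 4P - 967 → 2232 = 6P, so P = 372 and Q = 521.
ΔP = 372 − 346 = +26.

+26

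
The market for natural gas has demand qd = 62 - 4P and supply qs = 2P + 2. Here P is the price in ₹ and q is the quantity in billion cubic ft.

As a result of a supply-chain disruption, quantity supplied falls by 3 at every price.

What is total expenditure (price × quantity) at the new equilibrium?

210

Initially, 62 - 4P = 2P + 2, so 60 = 6P and P = 10, q = 22.
The shock moves the curves to qd = 62 - 4P and qs = 2P - 1.
New equilibrium: 62 - 4P = 2P - 1 ⇒ 63 = 6P ⇒ P = 10.5, q = 20.
New expenditure = 10.5 × 20 = 210.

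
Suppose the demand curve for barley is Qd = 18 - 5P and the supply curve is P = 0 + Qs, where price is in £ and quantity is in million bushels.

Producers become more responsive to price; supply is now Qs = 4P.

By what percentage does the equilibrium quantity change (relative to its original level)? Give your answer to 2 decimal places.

+166.67

Original equilibrium: 18 - 5P = P gives 18 = 6P, so P = 3 and Q = 3.
After the shift, demand is Qd = 18 - 5P and supply is Qs = 4P.
Clearing the new market: 18 - 5P = 4P, so P = 2 and Q = 8.
%ΔQ = (8 − 3) / 3 × 100 = +166.67%.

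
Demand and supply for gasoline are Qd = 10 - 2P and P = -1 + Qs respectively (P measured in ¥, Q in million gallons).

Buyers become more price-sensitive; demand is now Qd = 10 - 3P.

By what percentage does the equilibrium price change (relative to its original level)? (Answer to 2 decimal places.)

Initially, 10 - 2P = P + 1, so 9 = 3P and P = 3, Q = 4.
The new curves are Qd = 10 - 3P (demand) and Qs = P + 1 (supply).
Setting them equal: 10 - 3P = P + 1 → 9 = 4P, so P = 2.25 and Q = 3.25.
%ΔP = (2.25 − 3) / 3 × 100 = -25.00%.

-25.00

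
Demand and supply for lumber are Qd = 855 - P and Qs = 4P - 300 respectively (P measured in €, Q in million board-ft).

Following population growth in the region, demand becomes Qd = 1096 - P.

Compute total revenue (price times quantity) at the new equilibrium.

Before the shock: 855 - P = 4P - 300 ⇒ 1155 = 5P ⇒ P = 231, Q = 624.
The shock moves the curves to Qd = 1096 - P and Qs = 4P - 300.
New equilibrium: 1096 - P = 4P - 300 ⇒ 1396 = 5P ⇒ P = 279.2, Q = 816.8.
New expenditure = 279.2 × 816.8 = 228050.56.

228050.56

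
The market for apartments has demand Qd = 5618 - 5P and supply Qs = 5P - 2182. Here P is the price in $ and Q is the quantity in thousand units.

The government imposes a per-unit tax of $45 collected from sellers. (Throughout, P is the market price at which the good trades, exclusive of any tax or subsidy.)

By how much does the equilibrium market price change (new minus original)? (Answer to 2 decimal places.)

+22.50

Original equilibrium: 5618 - 5P = 5P - 2182 gives 7800 = 10P, so P = 780 and Q = 1718.
Since sellers keep the price net of the tax, the effective supply curve becomes Qs = 5P - 2407.
Clearing the new market: 5618 - 5P = 5P - 2407, so P = 802.5 and Q = 1605.5.
ΔP = 802.5 − 780 = +22.50.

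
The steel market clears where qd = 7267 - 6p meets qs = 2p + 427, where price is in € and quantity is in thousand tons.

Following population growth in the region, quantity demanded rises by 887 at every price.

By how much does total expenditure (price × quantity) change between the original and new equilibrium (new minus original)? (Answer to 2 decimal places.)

+451122.66

Solve the original market: 7267 - 6p = 2p + 427, hence p = 855 and q = 2137.
After the shift, demand is qd = 8154 - 6p and supply is qs = 2p + 427.
New equilibrium: 8154 - 6p = 2p + 427 ⇒ 7727 = 8p ⇒ p = 965.875, q = 2358.75.
Expenditure moves from 855×2137 = 1827135 to 965.875×2358.75 = 2278257.65625; change = +451122.66.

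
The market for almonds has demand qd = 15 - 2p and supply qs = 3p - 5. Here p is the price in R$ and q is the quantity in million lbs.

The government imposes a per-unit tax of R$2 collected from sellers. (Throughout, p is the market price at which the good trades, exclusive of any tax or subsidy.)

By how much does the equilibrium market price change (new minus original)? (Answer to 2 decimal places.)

+1.20

Solve the original market: 15 - 2p = 3p - 5, hence p = 4 and q = 7.
Since sellers keep the price net of the tax, the effective supply curve becomes qs = 3p - 11.
Equate the new curves: 15 - 2p = 3p - 11, giving 26 = 5p, p = 5.2, q = 4.6.
Δp = 5.2 − 4 = +1.20.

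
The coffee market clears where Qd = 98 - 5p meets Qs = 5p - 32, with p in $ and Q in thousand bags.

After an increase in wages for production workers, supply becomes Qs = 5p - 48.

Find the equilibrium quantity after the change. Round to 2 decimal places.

25.00

Initially, 98 - 5p = 5p - 32, so 130 = 10p and p = 13, Q = 33.
The shock moves the curves to Qd = 98 - 5p and Qs = 5p - 48.
New equilibrium: 98 - 5p = 5p - 48 ⇒ 146 = 10p ⇒ p = 14.6, Q = 25.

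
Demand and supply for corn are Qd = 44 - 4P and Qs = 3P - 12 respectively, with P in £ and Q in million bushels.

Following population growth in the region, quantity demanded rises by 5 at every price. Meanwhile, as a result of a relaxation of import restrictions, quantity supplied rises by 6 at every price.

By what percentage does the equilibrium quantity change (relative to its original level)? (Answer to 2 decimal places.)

+46.43

Solve the original market: 44 - 4P = 3P - 12, hence P = 8 and Q = 12.
With the change applied: demand Qd = 49 - 4P, supply Qs = 3P - 6.
Equate the new curves: 49 - 4P = 3P - 6, giving 55 = 7P, P = 55/7 ≈ 7.8571, Q = 123/7 ≈ 17.5714.
%ΔQ = (17.5714 − 12) / 12 × 100 = +46.43%.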